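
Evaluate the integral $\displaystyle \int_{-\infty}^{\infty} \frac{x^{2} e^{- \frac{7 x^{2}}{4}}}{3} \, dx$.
$\frac{4 \sqrt{7} \sqrt{\pi}}{147}$

Consider the simpler parametrised integral
$$J(a) = \int_{-\infty}^{\infty} \frac{e^{- a x^{2}}}{3} \, dx = \frac{\sqrt{\pi}}{3 \sqrt{a}}.$$

Differentiating under the integral sign brings down a factor of $(-x^2)$:
$$\frac{dJ}{da} = \int_{-\infty}^{\infty} - \frac{x^{2} e^{- a x^{2}}}{3} \, dx = - \frac{\sqrt{\pi}}{6 a^{\frac{3}{2}}}.$$

The integral on the left is $-I$, so $I = \frac{\sqrt{\pi}}{6 a^{\frac{3}{2}}}$.

Setting $a = \frac{7}{4}$:
$$I = \frac{4 \sqrt{7} \sqrt{\pi}}{147}.$$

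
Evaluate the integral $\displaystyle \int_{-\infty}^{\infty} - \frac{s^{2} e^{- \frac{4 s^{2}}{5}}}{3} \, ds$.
$- \frac{5 \sqrt{5} \sqrt{\pi}}{48}$

Start from the elementary integral
$$J(a) = \int_{-\infty}^{\infty} - \frac{e^{- a s^{2}}}{3} \, ds = - \frac{\sqrt{\pi}}{3 \sqrt{a}}.$$

Differentiating under the integral sign brings down a factor of $(-s^2)$:
$$\frac{dJ}{da} = \int_{-\infty}^{\infty} \frac{s^{2} e^{- a s^{2}}}{3} \, ds = \frac{\sqrt{\pi}}{6 a^{\frac{3}{2}}}.$$

The integral on the left is $-I$, so $I = - \frac{\sqrt{\pi}}{6 a^{\frac{3}{2}}}$.

Setting $a = \frac{4}{5}$:
$$I = - \frac{5 \sqrt{5} \sqrt{\pi}}{48}.$$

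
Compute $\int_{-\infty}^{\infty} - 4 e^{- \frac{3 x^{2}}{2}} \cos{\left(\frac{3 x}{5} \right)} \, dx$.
$- \frac{4 \sqrt{6} \sqrt{\pi}}{3 e^{\frac{3}{50}}}$

Define $I(b) = \int_{-\infty}^{\infty} - 4 e^{- \frac{3 x^{2}}{2}} \cos{\left(b x \right)} \, dx$.

Differentiating under the integral sign,
$$I'(b) = \int_{-\infty}^{\infty} 4 x e^{- \frac{3 x^{2}}{2}} \sin{\left(b x \right)} \, dx.$$

Integrate $\int_{-\infty}^{\infty} x \sin(b x)\, e^{- \frac{3 x^{2}}{2}}\, dx$ by parts with $u = \sin(b x)$ and $dv = x\, e^{- \frac{3 x^{2}}{2}}\, dx$, giving $v = - \frac{e^{- \frac{3 x^{2}}{2}}}{3}$. The boundary term vanishes and
$$\int_{-\infty}^{\infty} x \sin(b x)\, e^{- \frac{3 x^{2}}{2}}\, dx = \frac{b}{3} \int_{-\infty}^{\infty} \cos(b x)\, e^{- \frac{3 x^{2}}{2}}\, dx,$$
so $I'(b) = - \frac{b}{3}\, I(b)$.

This is a separable first-order ODE; solving with the initial condition $I(0) = \int_{-\infty}^{\infty} - 4 e^{- \frac{3 x^{2}}{2}}\,dx = - \frac{4 \sqrt{6} \sqrt{\pi}}{3}$ gives
$$I(b) = - \frac{4 \sqrt{6} \sqrt{\pi} e^{- \frac{b^{2}}{6}}}{3}.$$

Setting $b = \frac{3}{5}$:
$$I = - \frac{4 \sqrt{6} \sqrt{\pi}}{3 e^{\frac{3}{50}}}.$$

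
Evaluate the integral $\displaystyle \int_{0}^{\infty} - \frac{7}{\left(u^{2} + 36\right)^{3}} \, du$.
$- \frac{7 \pi}{41472}$

Recall the elementary integral
$$J(a) = \int_{0}^{\infty} - \frac{7}{a^{2} + u^{2}} \, du = - \frac{7 \pi}{2 a}.$$

Differentiating under the integral sign with respect to $a$,
$$\frac{dJ}{da} = \int_{0}^{\infty} \frac{14 a}{\left(a^{2} + u^{2}\right)^{2}} \, du = \frac{7 \pi}{2 a^{2}},$$
so $\int_{0}^{\infty} - \frac{7}{\left(a^{2} + u^{2}\right)^{2}} \, du = - \frac{7 \pi}{4 a^{3}}$.

Repeating — each differentiation of $1/(u^2+a^2)^j$ produces $-2ja/(u^2+a^2)^{j+1}$ — and dividing through by $-2ja$ at each step yields, after $2$ differentiations in total,
$$\int_{0}^{\infty} - \frac{7}{\left(a^{2} + u^{2}\right)^{3}} \, du = - \frac{21 \pi}{16 a^{5}}.$$

Setting $a = 6$:
$$I = - \frac{7 \pi}{41472}.$$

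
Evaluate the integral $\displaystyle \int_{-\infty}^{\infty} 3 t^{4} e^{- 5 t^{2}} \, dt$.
$\frac{9 \sqrt{5} \sqrt{\pi}}{500}$

Start from the elementary integral
$$J(a) = \int_{-\infty}^{\infty} 3 e^{- a t^{2}} \, dt = \frac{3 \sqrt{\pi}}{\sqrt{a}}.$$

Differentiating under the integral sign brings down a factor of $(-t^2)$:
$$\frac{dJ}{da} = \int_{-\infty}^{\infty} - 3 t^{2} e^{- a t^{2}} \, dt = - \frac{3 \sqrt{\pi}}{2 a^{\frac{3}{2}}}.$$

Repeating twice in total — each differentiation brings down another $(-t^2)$ — gives
$$\frac{d^{2}J}{da^{2}} = \int_{-\infty}^{\infty} 3 t^{4} e^{- a t^{2}} \, dt = \frac{9 \sqrt{\pi}}{4 a^{\frac{5}{2}}},$$
and the integrand here is exactly the target integrand, so $I = \frac{9 \sqrt{\pi}}{4 a^{\frac{5}{2}}}$.

Setting $a = 5$:
$$I = \frac{9 \sqrt{5} \sqrt{\pi}}{500}.$$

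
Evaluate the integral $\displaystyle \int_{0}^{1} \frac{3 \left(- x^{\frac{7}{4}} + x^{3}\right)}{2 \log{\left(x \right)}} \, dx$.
$- \frac{3 \log{\left(11 \right)}}{2} + 6 \log{\left(2 \right)}$

Consider the one-parameter family: let $I(a) = \int_{0}^{1} \frac{3 \left(x^{3} - x^{a}\right)}{2 \log{\left(x \right)}} \, dx$.

Since $\dfrac{\partial}{\partial a}\,x^{a} = x^{a} \ln x$, the $\ln x$ in the denominator cancels and
$$\frac{dI}{da} = \int_{0}^{1} - \frac{3}{2} x^{a} \, dx = - \frac{3}{2} \left[\frac{x^{a+1}}{a+1}\right]_0^1 = - \frac{3}{2 a + 2}.$$

Integrating with respect to $a$ gives $I(a) = - \log{\left(\frac{\left(a + 1\right)^{\frac{3}{2}}}{8} \right)} + C$.

At $a = 3$ the integrand is identically $0$, so $I(3) = 0$. The closed form gives $0$, hence $C = 0$.

Setting $a = \frac{7}{4}$:
$$I = - \frac{3 \log{\left(11 \right)}}{2} + 6 \log{\left(2 \right)}.$$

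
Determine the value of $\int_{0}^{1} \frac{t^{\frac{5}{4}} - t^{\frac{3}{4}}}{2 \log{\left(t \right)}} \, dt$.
$- \frac{\log{\left(7 \right)}}{2} + \log{\left(3 \right)}$

Consider the one-parameter family: let $I(a) = \int_{0}^{1} \frac{t^{\frac{5}{4}} - t^{a}}{2 \log{\left(t \right)}} \, dt$.

Since $\dfrac{\partial}{\partial a}\,t^{a} = t^{a} \ln t$, the $\ln t$ in the denominator cancels and
$$\frac{dI}{da} = \int_{0}^{1} - \frac{1}{2} t^{a} \, dt = - \frac{1}{2} \left[\frac{t^{a+1}}{a+1}\right]_0^1 = - \frac{1}{2 a + 2}.$$

Integrating with respect to $a$ gives $I(a) = - \frac{\log{\left(a + 1 \right)}}{2} - \log{\left(2 \right)} + \log{\left(3 \right)} + C$.

At $a = \frac{5}{4}$ the integrand is identically $0$, so $I(\frac{5}{4}) = 0$. The closed form gives $0$, hence $C = 0$.

Setting $a = \frac{3}{4}$:
$$I = - \frac{\log{\left(7 \right)}}{2} + \log{\left(3 \right)}.$$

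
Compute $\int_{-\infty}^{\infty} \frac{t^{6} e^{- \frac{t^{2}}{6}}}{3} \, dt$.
$135 \sqrt{6} \sqrt{\pi}$

Begin with the known integral
$$J(a) = \int_{-\infty}^{\infty} \frac{e^{- a t^{2}}}{3} \, dt = \frac{\sqrt{\pi}}{3 \sqrt{a}}.$$

Differentiating under the integral sign brings down a factor of $(-t^2)$:
$$\frac{dJ}{da} = \int_{-\infty}^{\infty} - \frac{t^{2} e^{- a t^{2}}}{3} \, dt = - \frac{\sqrt{\pi}}{6 a^{\frac{3}{2}}}.$$

Repeating $3$ times in total — each differentiation brings down another $(-t^2)$ — gives
$$\frac{d^{3}J}{da^{3}} = \int_{-\infty}^{\infty} - \frac{t^{6} e^{- a t^{2}}}{3} \, dt = - \frac{5 \sqrt{\pi}}{8 a^{\frac{7}{2}}},$$
and the integrand here is $(-1)^{3}$ times the target integrand, so $I = (-1)^{3}\,\frac{d^{3}J}{da^{3}} = \frac{5 \sqrt{\pi}}{8 a^{\frac{7}{2}}}$.

Setting $a = \frac{1}{6}$:
$$I = 135 \sqrt{6} \sqrt{\pi}.$$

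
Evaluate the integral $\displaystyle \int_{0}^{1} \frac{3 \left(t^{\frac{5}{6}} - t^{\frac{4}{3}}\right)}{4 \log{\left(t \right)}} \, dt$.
$\log{\left(\frac{11^{\frac{3}{4}} \sqrt[4]{14}}{14} \right)}$

Replace the exponent $\frac{4}{3}$ by a parameter $a$: let $I(a) = \int_{0}^{1} \frac{3 \left(t^{\frac{5}{6}} - t^{a}\right)}{4 \log{\left(t \right)}} \, dt$.

Since $\dfrac{\partial}{\partial a}\,t^{a} = t^{a} \ln t$, the $\ln t$ in the denominator cancels and
$$\frac{dI}{da} = \int_{0}^{1} - \frac{3}{4} t^{a} \, dt = - \frac{3}{4} \left[\frac{t^{a+1}}{a+1}\right]_0^1 = - \frac{3}{4 a + 4}.$$

Integrating with respect to $a$ gives $I(a) = - \frac{3 \log{\left(a + 1 \right)}}{4} - \frac{3 \log{\left(6 \right)}}{4} + \frac{3 \log{\left(11 \right)}}{4} + C$.

At $a = \frac{5}{6}$ the integrand is identically $0$, so $I(\frac{5}{6}) = 0$. The closed form gives $0$, hence $C = 0$.

Setting $a = \frac{4}{3}$:
$$I = \log{\left(\frac{11^{\frac{3}{4}} \sqrt[4]{14}}{14} \right)}.$$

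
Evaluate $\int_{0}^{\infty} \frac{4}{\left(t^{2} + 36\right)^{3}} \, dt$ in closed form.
$\frac{\pi}{10368}$

Recall the elementary integral
$$J(a) = \int_{0}^{\infty} \frac{4}{a^{2} + t^{2}} \, dt = \frac{2 \pi}{a}.$$

Differentiating under the integral sign with respect to $a$,
$$\frac{dJ}{da} = \int_{0}^{\infty} - \frac{8 a}{\left(a^{2} + t^{2}\right)^{2}} \, dt = - \frac{2 \pi}{a^{2}},$$
so $\int_{0}^{\infty} \frac{4}{\left(a^{2} + t^{2}\right)^{2}} \, dt = \frac{\pi}{a^{3}}$.

Repeating — each differentiation of $1/(t^2+a^2)^j$ produces $-2ja/(t^2+a^2)^{j+1}$ — and dividing through by $-2ja$ at each step yields, after $2$ differentiations in total,
$$\int_{0}^{\infty} \frac{4}{\left(a^{2} + t^{2}\right)^{3}} \, dt = \frac{3 \pi}{4 a^{5}}.$$

Setting $a = 6$:
$$I = \frac{\pi}{10368}.$$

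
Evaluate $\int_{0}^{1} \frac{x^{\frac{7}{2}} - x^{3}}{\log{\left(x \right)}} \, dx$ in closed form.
$\log{\left(\frac{9}{8} \right)}$

Replace the exponent $\frac{7}{2}$ by a parameter $a$: let $I(a) = \int_{0}^{1} \frac{- x^{3} + x^{a}}{\log{\left(x \right)}} \, dx$.

Since $\dfrac{\partial}{\partial a}\,x^{a} = x^{a} \ln x$, the $\ln x$ in the denominator cancels and
$$\frac{dI}{da} = \int_{0}^{1} x^{a} \, dx = \left[\frac{x^{a+1}}{a+1}\right]_0^1 = \frac{1}{a + 1}.$$

Integrating with respect to $a$ gives $I(a) = \log{\left(\frac{a}{4} + \frac{1}{4} \right)} + C$.

At $a = 3$ the integrand is identically $0$, so $I(3) = 0$. The closed form gives $0$, hence $C = 0$.

Setting $a = \frac{7}{2}$:
$$I = \log{\left(\frac{9}{8} \right)}.$$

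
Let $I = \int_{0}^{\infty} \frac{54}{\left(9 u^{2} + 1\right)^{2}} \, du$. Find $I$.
$\frac{9 \pi}{2}$

Start from the standard arctangent integral
$$J(a) = \int_{0}^{\infty} \frac{2}{3 \left(a^{2} + u^{2}\right)} \, du = \frac{\pi}{3 a}.$$

Differentiating under the integral sign with respect to $a$,
$$\frac{dJ}{da} = \int_{0}^{\infty} - \frac{4 a}{3 \left(a^{2} + u^{2}\right)^{2}} \, du = - \frac{\pi}{3 a^{2}},$$
so $\int_{0}^{\infty} \frac{2}{3 \left(a^{2} + u^{2}\right)^{2}} \, du = \frac{\pi}{6 a^{3}}$.

Setting $a = \frac{1}{3}$:
$$I = \frac{9 \pi}{2}.$$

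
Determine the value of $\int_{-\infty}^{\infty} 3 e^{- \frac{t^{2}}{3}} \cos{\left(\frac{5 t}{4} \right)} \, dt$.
$\frac{3 \sqrt{3} \sqrt{\pi}}{e^{\frac{75}{64}}}$

Treat the cosine frequency as a parameter and define $I(b) = \int_{-\infty}^{\infty} 3 e^{- \frac{t^{2}}{3}} \cos{\left(b t \right)} \, dt$.

Differentiating under the integral sign,
$$I'(b) = \int_{-\infty}^{\infty} - 3 t e^{- \frac{t^{2}}{3}} \sin{\left(b t \right)} \, dt.$$

Integrate $\int_{-\infty}^{\infty} t \sin(b t)\, e^{- \frac{t^{2}}{3}}\, dt$ by parts with $u = \sin(b t)$ and $dv = t\, e^{- \frac{t^{2}}{3}}\, dt$, giving $v = - \frac{3 e^{- \frac{t^{2}}{3}}}{2}$. The boundary term vanishes and
$$\int_{-\infty}^{\infty} t \sin(b t)\, e^{- \frac{t^{2}}{3}}\, dt = \frac{3 b}{2} \int_{-\infty}^{\infty} \cos(b t)\, e^{- \frac{t^{2}}{3}}\, dt,$$
so $I'(b) = - \frac{3 b}{2}\, I(b)$.

This is a separable first-order ODE; solving with the initial condition $I(0) = \int_{-\infty}^{\infty} 3 e^{- \frac{t^{2}}{3}}\,dt = 3 \sqrt{3} \sqrt{\pi}$ gives
$$I(b) = 3 \sqrt{3} \sqrt{\pi} e^{- \frac{3 b^{2}}{4}}.$$

Setting $b = \frac{5}{4}$:
$$I = \frac{3 \sqrt{3} \sqrt{\pi}}{e^{\frac{75}{64}}}.$$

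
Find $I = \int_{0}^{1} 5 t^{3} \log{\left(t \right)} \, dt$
$- \frac{5}{16}$

Begin with the known integral
$$J(a) = \int_{0}^{1} 5 t^{a} \, dt = \frac{5}{a + 1}.$$

Differentiating under the integral sign brings down a factor of $\ln t$:
$$\frac{dJ}{da} = \int_{0}^{1} 5 t^{a} \log{\left(t \right)} \, dt = - \frac{5}{\left(a + 1\right)^{2}}.$$

The integral on the left is $I$, so $I = - \frac{5}{\left(a + 1\right)^{2}}$.

Setting $a = 3$:
$$I = - \frac{5}{16}.$$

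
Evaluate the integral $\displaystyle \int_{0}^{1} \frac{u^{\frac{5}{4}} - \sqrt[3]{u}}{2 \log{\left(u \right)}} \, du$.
$\log{\left(\frac{3 \sqrt{3}}{4} \right)}$

Consider the one-parameter family: let $I(a) = \int_{0}^{1} \frac{- \sqrt[3]{u} + u^{a}}{2 \log{\left(u \right)}} \, du$.

Since $\dfrac{\partial}{\partial a}\,u^{a} = u^{a} \ln u$, the $\ln u$ in the denominator cancels and
$$\frac{dI}{da} = \int_{0}^{1} \frac{1}{2} u^{a} \, du = \frac{1}{2} \left[\frac{u^{a+1}}{a+1}\right]_0^1 = \frac{1}{2 \left(a + 1\right)}.$$

Integrating with respect to $a$ gives $I(a) = \frac{\log{\left(a + 1 \right)}}{2} - \log{\left(2 \right)} + \frac{\log{\left(3 \right)}}{2} + C$.

At $a = \frac{1}{3}$ the integrand is identically $0$, so $I(\frac{1}{3}) = 0$. The closed form gives $0$, hence $C = 0$.

Setting $a = \frac{5}{4}$:
$$I = \log{\left(\frac{3 \sqrt{3}}{4} \right)}.$$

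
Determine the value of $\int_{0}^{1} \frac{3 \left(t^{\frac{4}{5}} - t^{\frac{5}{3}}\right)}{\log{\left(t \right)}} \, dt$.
$\log{\left(\frac{19683}{64000} \right)}$

Consider the one-parameter family: let $I(a) = \int_{0}^{1} \frac{3 \left(- t^{\frac{5}{3}} + t^{a}\right)}{\log{\left(t \right)}} \, dt$.

Since $\dfrac{\partial}{\partial a}\,t^{a} = t^{a} \ln t$, the $\ln t$ in the denominator cancels and
$$\frac{dI}{da} = \int_{0}^{1} 3 t^{a} \, dt = 3 \left[\frac{t^{a+1}}{a+1}\right]_0^1 = \frac{3}{a + 1}.$$

Integrating with respect to $a$ gives $I(a) = \log{\left(\frac{27 \left(a + 1\right)^{3}}{512} \right)} + C$.

At $a = \frac{5}{3}$ the integrand is identically $0$, so $I(\frac{5}{3}) = 0$. The closed form gives $0$, hence $C = 0$.

Setting $a = \frac{4}{5}$:
$$I = \log{\left(\frac{19683}{64000} \right)}.$$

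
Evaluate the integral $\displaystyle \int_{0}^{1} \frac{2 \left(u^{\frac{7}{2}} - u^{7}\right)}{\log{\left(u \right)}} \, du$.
$\log{\left(\frac{81}{256} \right)}$

Consider the one-parameter family: let $I(a) = \int_{0}^{1} \frac{2 \left(- u^{7} + u^{a}\right)}{\log{\left(u \right)}} \, du$.

Since $\dfrac{\partial}{\partial a}\,u^{a} = u^{a} \ln u$, the $\ln u$ in the denominator cancels and
$$\frac{dI}{da} = \int_{0}^{1} 2 u^{a} \, du = 2 \left[\frac{u^{a+1}}{a+1}\right]_0^1 = \frac{2}{a + 1}.$$

Integrating with respect to $a$ gives $I(a) = \log{\left(\frac{\left(a + 1\right)^{2}}{64} \right)} + C$.

At $a = 7$ the integrand is identically $0$, so $I(7) = 0$. The closed form gives $0$, hence $C = 0$.

Setting $a = \frac{7}{2}$:
$$I = \log{\left(\frac{81}{256} \right)}.$$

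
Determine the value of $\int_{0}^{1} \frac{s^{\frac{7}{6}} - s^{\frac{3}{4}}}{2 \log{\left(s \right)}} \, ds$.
$\log{\left(\frac{\sqrt{546}}{21} \right)}$

Replace the exponent $\frac{3}{4}$ by a parameter $a$: let $I(a) = \int_{0}^{1} \frac{s^{\frac{7}{6}} - s^{a}}{2 \log{\left(s \right)}} \, ds$.

Since $\dfrac{\partial}{\partial a}\,s^{a} = s^{a} \ln s$, the $\ln s$ in the denominator cancels and
$$\frac{dI}{da} = \int_{0}^{1} - \frac{1}{2} s^{a} \, ds = - \frac{1}{2} \left[\frac{s^{a+1}}{a+1}\right]_0^1 = - \frac{1}{2 a + 2}.$$

Integrating with respect to $a$ gives $I(a) = - \frac{\log{\left(a + 1 \right)}}{2} - \frac{\log{\left(6 \right)}}{2} + \frac{\log{\left(13 \right)}}{2} + C$.

At $a = \frac{7}{6}$ the integrand is identically $0$, so $I(\frac{7}{6}) = 0$. The closed form gives $0$, hence $C = 0$.

Setting $a = \frac{3}{4}$:
$$I = \log{\left(\frac{\sqrt{546}}{21} \right)}.$$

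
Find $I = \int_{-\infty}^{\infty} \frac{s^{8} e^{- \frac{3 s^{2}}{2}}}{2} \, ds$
$\frac{35 \sqrt{6} \sqrt{\pi}}{162}$

Begin with the known integral
$$J(a) = \int_{-\infty}^{\infty} \frac{e^{- a s^{2}}}{2} \, ds = \frac{\sqrt{\pi}}{2 \sqrt{a}}.$$

Differentiating under the integral sign brings down a factor of $(-s^2)$:
$$\frac{dJ}{da} = \int_{-\infty}^{\infty} - \frac{s^{2} e^{- a s^{2}}}{2} \, ds = - \frac{\sqrt{\pi}}{4 a^{\frac{3}{2}}}.$$

Repeating $4$ times in total — each differentiation brings down another $(-s^2)$ — gives
$$\frac{d^{4}J}{da^{4}} = \int_{-\infty}^{\infty} \frac{s^{8} e^{- a s^{2}}}{2} \, ds = \frac{105 \sqrt{\pi}}{32 a^{\frac{9}{2}}},$$
and the integrand here is exactly the target integrand, so $I = \frac{105 \sqrt{\pi}}{32 a^{\frac{9}{2}}}$.

Setting $a = \frac{3}{2}$:
$$I = \frac{35 \sqrt{6} \sqrt{\pi}}{162}.$$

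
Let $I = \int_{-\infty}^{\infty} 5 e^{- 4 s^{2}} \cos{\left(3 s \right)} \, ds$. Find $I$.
$\frac{5 \sqrt{\pi}}{2 e^{\frac{9}{16}}}$

Let $b$ denote the cosine frequency and define $I(b) = \int_{-\infty}^{\infty} 5 e^{- 4 s^{2}} \cos{\left(b s \right)} \, ds$.

Differentiating under the integral sign,
$$I'(b) = \int_{-\infty}^{\infty} - 5 s e^{- 4 s^{2}} \sin{\left(b s \right)} \, ds.$$

Integrate $\int_{-\infty}^{\infty} s \sin(b s)\, e^{- 4 s^{2}}\, ds$ by parts with $u = \sin(b s)$ and $dv = s\, e^{- 4 s^{2}}\, ds$, giving $v = - \frac{e^{- 4 s^{2}}}{8}$. The boundary term vanishes and
$$\int_{-\infty}^{\infty} s \sin(b s)\, e^{- 4 s^{2}}\, ds = \frac{b}{8} \int_{-\infty}^{\infty} \cos(b s)\, e^{- 4 s^{2}}\, ds,$$
so $I'(b) = - \frac{b}{8}\, I(b)$.

This is a separable first-order ODE; solving with the initial condition $I(0) = \int_{-\infty}^{\infty} 5 e^{- 4 s^{2}}\,ds = \frac{5 \sqrt{\pi}}{2}$ gives
$$I(b) = \frac{5 \sqrt{\pi} e^{- \frac{b^{2}}{16}}}{2}.$$

Setting $b = 3$:
$$I = \frac{5 \sqrt{\pi}}{2 e^{\frac{9}{16}}}.$$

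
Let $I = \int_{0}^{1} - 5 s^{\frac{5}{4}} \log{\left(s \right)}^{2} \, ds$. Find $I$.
$- \frac{640}{729}$

Consider the simpler parametrised integral
$$J(a) = \int_{0}^{1} - 5 s^{a} \, ds = - \frac{5}{a + 1}.$$

Differentiating under the integral sign brings down a factor of $\ln s$:
$$\frac{dJ}{da} = \int_{0}^{1} - 5 s^{a} \log{\left(s \right)} \, ds = \frac{5}{\left(a + 1\right)^{2}}.$$

Repeating twice in total — each differentiation brings down another $\ln s$ — gives
$$\frac{d^{2}J}{da^{2}} = \int_{0}^{1} - 5 s^{a} \log{\left(s \right)}^{2} \, ds = - \frac{10}{\left(a + 1\right)^{3}},$$
and the integrand here is exactly the target integrand, so $I = - \frac{10}{\left(a + 1\right)^{3}}$.

Setting $a = \frac{5}{4}$:
$$I = - \frac{640}{729}.$$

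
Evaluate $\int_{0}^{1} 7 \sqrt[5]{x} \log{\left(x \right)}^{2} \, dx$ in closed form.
$\frac{875}{108}$

Consider the simpler parametrised integral
$$J(a) = \int_{0}^{1} 7 x^{a} \, dx = \frac{7}{a + 1}.$$

Differentiating under the integral sign brings down a factor of $\ln x$:
$$\frac{dJ}{da} = \int_{0}^{1} 7 x^{a} \log{\left(x \right)} \, dx = - \frac{7}{\left(a + 1\right)^{2}}.$$

Repeating twice in total — each differentiation brings down another $\ln x$ — gives
$$\frac{d^{2}J}{da^{2}} = \int_{0}^{1} 7 x^{a} \log{\left(x \right)}^{2} \, dx = \frac{14}{\left(a + 1\right)^{3}},$$
and the integrand here is exactly the target integrand, so $I = \frac{14}{\left(a + 1\right)^{3}}$.

Setting $a = \frac{1}{5}$:
$$I = \frac{875}{108}.$$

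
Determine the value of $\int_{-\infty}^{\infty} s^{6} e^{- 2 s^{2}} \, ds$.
$\frac{15 \sqrt{2} \sqrt{\pi}}{128}$

Consider the simpler parametrised integral
$$J(a) = \int_{-\infty}^{\infty} e^{- a s^{2}} \, ds = \frac{\sqrt{\pi}}{\sqrt{a}}.$$

Differentiating under the integral sign brings down a factor of $(-s^2)$:
$$\frac{dJ}{da} = \int_{-\infty}^{\infty} - s^{2} e^{- a s^{2}} \, ds = - \frac{\sqrt{\pi}}{2 a^{\frac{3}{2}}}.$$

Repeating $3$ times in total — each differentiation brings down another $(-s^2)$ — gives
$$\frac{d^{3}J}{da^{3}} = \int_{-\infty}^{\infty} - s^{6} e^{- a s^{2}} \, ds = - \frac{15 \sqrt{\pi}}{8 a^{\frac{7}{2}}},$$
and the integrand here is $(-1)^{3}$ times the target integrand, so $I = (-1)^{3}\,\frac{d^{3}J}{da^{3}} = \frac{15 \sqrt{\pi}}{8 a^{\frac{7}{2}}}$.

Setting $a = 2$:
$$I = \frac{15 \sqrt{2} \sqrt{\pi}}{128}.$$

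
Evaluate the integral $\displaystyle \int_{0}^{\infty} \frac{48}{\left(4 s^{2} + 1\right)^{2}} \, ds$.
$6 \pi$

Recall the elementary integral
$$J(a) = \int_{0}^{\infty} \frac{3}{a^{2} + s^{2}} \, ds = \frac{3 \pi}{2 a}.$$

Differentiating under the integral sign with respect to $a$,
$$\frac{dJ}{da} = \int_{0}^{\infty} - \frac{6 a}{\left(a^{2} + s^{2}\right)^{2}} \, ds = - \frac{3 \pi}{2 a^{2}},$$
so $\int_{0}^{\infty} \frac{3}{\left(a^{2} + s^{2}\right)^{2}} \, ds = \frac{3 \pi}{4 a^{3}}$.

Setting $a = \frac{1}{2}$:
$$I = 6 \pi.$$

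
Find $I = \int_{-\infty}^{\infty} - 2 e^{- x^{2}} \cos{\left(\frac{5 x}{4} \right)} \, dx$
$- \frac{2 \sqrt{\pi}}{e^{\frac{25}{64}}}$

Let $b$ denote the cosine frequency and define $I(b) = \int_{-\infty}^{\infty} - 2 e^{- x^{2}} \cos{\left(b x \right)} \, dx$.

Differentiating under the integral sign,
$$I'(b) = \int_{-\infty}^{\infty} 2 x e^{- x^{2}} \sin{\left(b x \right)} \, dx.$$

Integrate $\int_{-\infty}^{\infty} x \sin(b x)\, e^{- x^{2}}\, dx$ by parts with $u = \sin(b x)$ and $dv = x\, e^{- x^{2}}\, dx$, giving $v = - \frac{e^{- x^{2}}}{2}$. The boundary term vanishes and
$$\int_{-\infty}^{\infty} x \sin(b x)\, e^{- x^{2}}\, dx = \frac{b}{2} \int_{-\infty}^{\infty} \cos(b x)\, e^{- x^{2}}\, dx,$$
so $I'(b) = - \frac{b}{2}\, I(b)$.

This is a separable first-order ODE; solving with the initial condition $I(0) = \int_{-\infty}^{\infty} - 2 e^{- x^{2}}\,dx = - 2 \sqrt{\pi}$ gives
$$I(b) = - 2 \sqrt{\pi} e^{- \frac{b^{2}}{4}}.$$

Setting $b = \frac{5}{4}$:
$$I = - \frac{2 \sqrt{\pi}}{e^{\frac{25}{64}}}.$$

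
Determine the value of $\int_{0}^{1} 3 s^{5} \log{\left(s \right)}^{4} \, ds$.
$\frac{1}{108}$

Start from the elementary integral
$$J(a) = \int_{0}^{1} 3 s^{a} \, ds = \frac{3}{a + 1}.$$

Differentiating under the integral sign brings down a factor of $\ln s$:
$$\frac{dJ}{da} = \int_{0}^{1} 3 s^{a} \log{\left(s \right)} \, ds = - \frac{3}{\left(a + 1\right)^{2}}.$$

Repeating $4$ times in total — each differentiation brings down another $\ln s$ — gives
$$\frac{d^{4}J}{da^{4}} = \int_{0}^{1} 3 s^{a} \log{\left(s \right)}^{4} \, ds = \frac{72}{\left(a + 1\right)^{5}},$$
and the integrand here is exactly the target integrand, so $I = \frac{72}{\left(a + 1\right)^{5}}$.

Setting $a = 5$:
$$I = \frac{1}{108}.$$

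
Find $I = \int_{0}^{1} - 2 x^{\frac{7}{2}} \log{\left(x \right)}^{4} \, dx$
$- \frac{512}{19683}$

Consider the simpler parametrised integral
$$J(a) = \int_{0}^{1} - 2 x^{a} \, dx = - \frac{2}{a + 1}.$$

Differentiating under the integral sign brings down a factor of $\ln x$:
$$\frac{dJ}{da} = \int_{0}^{1} - 2 x^{a} \log{\left(x \right)} \, dx = \frac{2}{\left(a + 1\right)^{2}}.$$

Repeating $4$ times in total — each differentiation brings down another $\ln x$ — gives
$$\frac{d^{4}J}{da^{4}} = \int_{0}^{1} - 2 x^{a} \log{\left(x \right)}^{4} \, dx = - \frac{48}{\left(a + 1\right)^{5}},$$
and the integrand here is exactly the target integrand, so $I = - \frac{48}{\left(a + 1\right)^{5}}$.

Setting $a = \frac{7}{2}$:
$$I = - \frac{512}{19683}.$$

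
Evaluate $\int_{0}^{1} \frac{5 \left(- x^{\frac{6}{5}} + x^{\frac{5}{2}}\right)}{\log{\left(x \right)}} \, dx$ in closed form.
$\log{\left(\frac{52521875}{5153632} \right)}$

Introduce a parameter $a$ in the exponent: let $I(a) = \int_{0}^{1} \frac{5 \left(- x^{\frac{6}{5}} + x^{a}\right)}{\log{\left(x \right)}} \, dx$.

Since $\dfrac{\partial}{\partial a}\,x^{a} = x^{a} \ln x$, the $\ln x$ in the denominator cancels and
$$\frac{dI}{da} = \int_{0}^{1} 5 x^{a} \, dx = 5 \left[\frac{x^{a+1}}{a+1}\right]_0^1 = \frac{5}{a + 1}.$$

Integrating with respect to $a$ gives $I(a) = \log{\left(\frac{3125 \left(a + 1\right)^{5}}{161051} \right)} + C$.

At $a = \frac{6}{5}$ the integrand is identically $0$, so $I(\frac{6}{5}) = 0$. The closed form gives $0$, hence $C = 0$.

Setting $a = \frac{5}{2}$:
$$I = \log{\left(\frac{52521875}{5153632} \right)}.$$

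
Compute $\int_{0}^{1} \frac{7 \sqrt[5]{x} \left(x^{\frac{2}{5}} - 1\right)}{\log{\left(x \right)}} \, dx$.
$- \log{\left(\frac{2187}{16384} \right)}$

Consider the one-parameter family: let $I(a) = \int_{0}^{1} \frac{7 \left(x^{\frac{3}{5}} - x^{a}\right)}{\log{\left(x \right)}} \, dx$.

Since $\dfrac{\partial}{\partial a}\,x^{a} = x^{a} \ln x$, the $\ln x$ in the denominator cancels and
$$\frac{dI}{da} = \int_{0}^{1} -7 x^{a} \, dx = -7 \left[\frac{x^{a+1}}{a+1}\right]_0^1 = - \frac{7}{a + 1}.$$

Integrating with respect to $a$ gives $I(a) = - \log{\left(\frac{78125 \left(a + 1\right)^{7}}{2097152} \right)} + C$.

At $a = \frac{3}{5}$ the integrand is identically $0$, so $I(\frac{3}{5}) = 0$. The closed form gives $0$, hence $C = 0$.

Setting $a = \frac{1}{5}$:
$$I = - \log{\left(\frac{2187}{16384} \right)}.$$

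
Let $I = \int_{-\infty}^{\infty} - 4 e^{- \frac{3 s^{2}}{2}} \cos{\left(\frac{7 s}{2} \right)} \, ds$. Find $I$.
$- \frac{4 \sqrt{6} \sqrt{\pi}}{3 e^{\frac{49}{24}}}$

Treat the cosine frequency as a parameter and define $I(b) = \int_{-\infty}^{\infty} - 4 e^{- \frac{3 s^{2}}{2}} \cos{\left(b s \right)} \, ds$.

Differentiating under the integral sign,
$$I'(b) = \int_{-\infty}^{\infty} 4 s e^{- \frac{3 s^{2}}{2}} \sin{\left(b s \right)} \, ds.$$

Integrate $\int_{-\infty}^{\infty} s \sin(b s)\, e^{- \frac{3 s^{2}}{2}}\, ds$ by parts with $u = \sin(b s)$ and $dv = s\, e^{- \frac{3 s^{2}}{2}}\, ds$, giving $v = - \frac{e^{- \frac{3 s^{2}}{2}}}{3}$. The boundary term vanishes and
$$\int_{-\infty}^{\infty} s \sin(b s)\, e^{- \frac{3 s^{2}}{2}}\, ds = \frac{b}{3} \int_{-\infty}^{\infty} \cos(b s)\, e^{- \frac{3 s^{2}}{2}}\, ds,$$
so $I'(b) = - \frac{b}{3}\, I(b)$.

This is a separable first-order ODE; solving with the initial condition $I(0) = \int_{-\infty}^{\infty} - 4 e^{- \frac{3 s^{2}}{2}}\,ds = - \frac{4 \sqrt{6} \sqrt{\pi}}{3}$ gives
$$I(b) = - \frac{4 \sqrt{6} \sqrt{\pi} e^{- \frac{b^{2}}{6}}}{3}.$$

Setting $b = \frac{7}{2}$:
$$I = - \frac{4 \sqrt{6} \sqrt{\pi}}{3 e^{\frac{49}{24}}}.$$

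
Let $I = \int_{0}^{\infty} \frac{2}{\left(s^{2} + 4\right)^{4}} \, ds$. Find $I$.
$\frac{5 \pi}{2048}$

Begin with the known result
$$J(a) = \int_{0}^{\infty} \frac{2}{a^{2} + s^{2}} \, ds = \frac{\pi}{a}.$$

Differentiating under the integral sign with respect to $a$,
$$\frac{dJ}{da} = \int_{0}^{\infty} - \frac{4 a}{\left(a^{2} + s^{2}\right)^{2}} \, ds = - \frac{\pi}{a^{2}},$$
so $\int_{0}^{\infty} \frac{2}{\left(a^{2} + s^{2}\right)^{2}} \, ds = \frac{\pi}{2 a^{3}}$.

Repeating — each differentiation of $1/(s^2+a^2)^j$ produces $-2ja/(s^2+a^2)^{j+1}$ — and dividing through by $-2ja$ at each step yields, after $3$ differentiations in total,
$$\int_{0}^{\infty} \frac{2}{\left(a^{2} + s^{2}\right)^{4}} \, ds = \frac{5 \pi}{16 a^{7}}.$$

Setting $a = 2$:
$$I = \frac{5 \pi}{2048}.$$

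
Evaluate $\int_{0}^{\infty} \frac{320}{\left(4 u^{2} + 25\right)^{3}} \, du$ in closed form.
$\frac{6 \pi}{625}$

Start from the standard arctangent integral
$$J(a) = \int_{0}^{\infty} \frac{5}{a^{2} + u^{2}} \, du = \frac{5 \pi}{2 a}.$$

Differentiating under the integral sign with respect to $a$,
$$\frac{dJ}{da} = \int_{0}^{\infty} - \frac{10 a}{\left(a^{2} + u^{2}\right)^{2}} \, du = - \frac{5 \pi}{2 a^{2}},$$
so $\int_{0}^{\infty} \frac{5}{\left(a^{2} + u^{2}\right)^{2}} \, du = \frac{5 \pi}{4 a^{3}}$.

Repeating — each differentiation of $1/(u^2+a^2)^j$ produces $-2ja/(u^2+a^2)^{j+1}$ — and dividing through by $-2ja$ at each step yields, after $2$ differentiations in total,
$$\int_{0}^{\infty} \frac{5}{\left(a^{2} + u^{2}\right)^{3}} \, du = \frac{15 \pi}{16 a^{5}}.$$

Setting $a = \frac{5}{2}$:
$$I = \frac{6 \pi}{625}.$$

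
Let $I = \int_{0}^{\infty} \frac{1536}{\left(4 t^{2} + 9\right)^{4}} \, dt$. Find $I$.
$\frac{40 \pi}{729}$

Begin with the known result
$$J(a) = \int_{0}^{\infty} \frac{6}{a^{2} + t^{2}} \, dt = \frac{3 \pi}{a}.$$

Differentiating under the integral sign with respect to $a$,
$$\frac{dJ}{da} = \int_{0}^{\infty} - \frac{12 a}{\left(a^{2} + t^{2}\right)^{2}} \, dt = - \frac{3 \pi}{a^{2}},$$
so $\int_{0}^{\infty} \frac{6}{\left(a^{2} + t^{2}\right)^{2}} \, dt = \frac{3 \pi}{2 a^{3}}$.

Repeating — each differentiation of $1/(t^2+a^2)^j$ produces $-2ja/(t^2+a^2)^{j+1}$ — and dividing through by $-2ja$ at each step yields, after $3$ differentiations in total,
$$\int_{0}^{\infty} \frac{6}{\left(a^{2} + t^{2}\right)^{4}} \, dt = \frac{15 \pi}{16 a^{7}}.$$

Setting $a = \frac{3}{2}$:
$$I = \frac{40 \pi}{729}.$$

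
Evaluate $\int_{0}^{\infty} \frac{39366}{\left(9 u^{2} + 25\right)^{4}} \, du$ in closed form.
$\frac{6561 \pi}{250000}$

Recall the elementary integral
$$J(a) = \int_{0}^{\infty} \frac{6}{a^{2} + u^{2}} \, du = \frac{3 \pi}{a}.$$

Differentiating under the integral sign with respect to $a$,
$$\frac{dJ}{da} = \int_{0}^{\infty} - \frac{12 a}{\left(a^{2} + u^{2}\right)^{2}} \, du = - \frac{3 \pi}{a^{2}},$$
so $\int_{0}^{\infty} \frac{6}{\left(a^{2} + u^{2}\right)^{2}} \, du = \frac{3 \pi}{2 a^{3}}$.

Repeating — each differentiation of $1/(u^2+a^2)^j$ produces $-2ja/(u^2+a^2)^{j+1}$ — and dividing through by $-2ja$ at each step yields, after $3$ differentiations in total,
$$\int_{0}^{\infty} \frac{6}{\left(a^{2} + u^{2}\right)^{4}} \, du = \frac{15 \pi}{16 a^{7}}.$$

Setting $a = \frac{5}{3}$:
$$I = \frac{6561 \pi}{250000}.$$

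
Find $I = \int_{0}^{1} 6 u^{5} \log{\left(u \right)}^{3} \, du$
$- \frac{1}{36}$

Begin with the known integral
$$J(a) = \int_{0}^{1} 6 u^{a} \, du = \frac{6}{a + 1}.$$

Differentiating under the integral sign brings down a factor of $\ln u$:
$$\frac{dJ}{da} = \int_{0}^{1} 6 u^{a} \log{\left(u \right)} \, du = - \frac{6}{\left(a + 1\right)^{2}}.$$

Repeating $3$ times in total — each differentiation brings down another $\ln u$ — gives
$$\frac{d^{3}J}{da^{3}} = \int_{0}^{1} 6 u^{a} \log{\left(u \right)}^{3} \, du = - \frac{36}{\left(a + 1\right)^{4}},$$
and the integrand here is exactly the target integrand, so $I = - \frac{36}{\left(a + 1\right)^{4}}$.

Setting $a = 5$:
$$I = - \frac{1}{36}.$$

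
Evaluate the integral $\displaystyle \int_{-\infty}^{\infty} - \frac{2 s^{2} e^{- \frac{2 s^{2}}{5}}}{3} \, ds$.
$- \frac{5 \sqrt{10} \sqrt{\pi}}{12}$

Consider the simpler parametrised integral
$$J(a) = \int_{-\infty}^{\infty} - \frac{2 e^{- a s^{2}}}{3} \, ds = - \frac{2 \sqrt{\pi}}{3 \sqrt{a}}.$$

Differentiating under the integral sign brings down a factor of $(-s^2)$:
$$\frac{dJ}{da} = \int_{-\infty}^{\infty} \frac{2 s^{2} e^{- a s^{2}}}{3} \, ds = \frac{\sqrt{\pi}}{3 a^{\frac{3}{2}}}.$$

The integral on the left is $-I$, so $I = - \frac{\sqrt{\pi}}{3 a^{\frac{3}{2}}}$.

Setting $a = \frac{2}{5}$:
$$I = - \frac{5 \sqrt{10} \sqrt{\pi}}{12}.$$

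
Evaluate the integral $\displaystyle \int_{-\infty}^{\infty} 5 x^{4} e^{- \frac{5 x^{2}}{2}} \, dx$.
$\frac{3 \sqrt{10} \sqrt{\pi}}{25}$

Begin with the known integral
$$J(a) = \int_{-\infty}^{\infty} 5 e^{- a x^{2}} \, dx = \frac{5 \sqrt{\pi}}{\sqrt{a}}.$$

Differentiating under the integral sign brings down a factor of $(-x^2)$:
$$\frac{dJ}{da} = \int_{-\infty}^{\infty} - 5 x^{2} e^{- a x^{2}} \, dx = - \frac{5 \sqrt{\pi}}{2 a^{\frac{3}{2}}}.$$

Repeating twice in total — each differentiation brings down another $(-x^2)$ — gives
$$\frac{d^{2}J}{da^{2}} = \int_{-\infty}^{\infty} 5 x^{4} e^{- a x^{2}} \, dx = \frac{15 \sqrt{\pi}}{4 a^{\frac{5}{2}}},$$
and the integrand here is exactly the target integrand, so $I = \frac{15 \sqrt{\pi}}{4 a^{\frac{5}{2}}}$.

Setting $a = \frac{5}{2}$:
$$I = \frac{3 \sqrt{10} \sqrt{\pi}}{25}.$$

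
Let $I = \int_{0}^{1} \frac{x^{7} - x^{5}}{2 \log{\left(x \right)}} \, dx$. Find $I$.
$- \frac{\log{\left(6 \right)}}{2} + \frac{3 \log{\left(2 \right)}}{2}$

Introduce a parameter $a$ in the exponent: let $I(a) = \int_{0}^{1} \frac{x^{7} - x^{a}}{2 \log{\left(x \right)}} \, dx$.

Since $\dfrac{\partial}{\partial a}\,x^{a} = x^{a} \ln x$, the $\ln x$ in the denominator cancels and
$$\frac{dI}{da} = \int_{0}^{1} - \frac{1}{2} x^{a} \, dx = - \frac{1}{2} \left[\frac{x^{a+1}}{a+1}\right]_0^1 = - \frac{1}{2 a + 2}.$$

Integrating with respect to $a$ gives $I(a) = - \frac{\log{\left(a + 1 \right)}}{2} + \frac{3 \log{\left(2 \right)}}{2} + C$.

At $a = 7$ the integrand is identically $0$, so $I(7) = 0$. The closed form gives $0$, hence $C = 0$.

Setting $a = 5$:
$$I = - \frac{\log{\left(6 \right)}}{2} + \frac{3 \log{\left(2 \right)}}{2}.$$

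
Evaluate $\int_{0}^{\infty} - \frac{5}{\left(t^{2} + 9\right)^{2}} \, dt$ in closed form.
$- \frac{5 \pi}{108}$

Begin with the known result
$$J(a) = \int_{0}^{\infty} - \frac{5}{a^{2} + t^{2}} \, dt = - \frac{5 \pi}{2 a}.$$

Differentiating under the integral sign with respect to $a$,
$$\frac{dJ}{da} = \int_{0}^{\infty} \frac{10 a}{\left(a^{2} + t^{2}\right)^{2}} \, dt = \frac{5 \pi}{2 a^{2}},$$
so $\int_{0}^{\infty} - \frac{5}{\left(a^{2} + t^{2}\right)^{2}} \, dt = - \frac{5 \pi}{4 a^{3}}$.

Setting $a = 3$:
$$I = - \frac{5 \pi}{108}.$$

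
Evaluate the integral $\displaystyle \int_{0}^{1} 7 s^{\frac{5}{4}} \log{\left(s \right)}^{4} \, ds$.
$\frac{57344}{19683}$

Start from the elementary integral
$$J(a) = \int_{0}^{1} 7 s^{a} \, ds = \frac{7}{a + 1}.$$

Differentiating under the integral sign brings down a factor of $\ln s$:
$$\frac{dJ}{da} = \int_{0}^{1} 7 s^{a} \log{\left(s \right)} \, ds = - \frac{7}{\left(a + 1\right)^{2}}.$$

Repeating $4$ times in total — each differentiation brings down another $\ln s$ — gives
$$\frac{d^{4}J}{da^{4}} = \int_{0}^{1} 7 s^{a} \log{\left(s \right)}^{4} \, ds = \frac{168}{\left(a + 1\right)^{5}},$$
and the integrand here is exactly the target integrand, so $I = \frac{168}{\left(a + 1\right)^{5}}$.

Setting $a = \frac{5}{4}$:
$$I = \frac{57344}{19683}.$$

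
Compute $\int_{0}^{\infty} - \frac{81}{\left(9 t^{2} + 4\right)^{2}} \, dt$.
$- \frac{27 \pi}{32}$

Start from the standard arctangent integral
$$J(a) = \int_{0}^{\infty} - \frac{1}{a^{2} + t^{2}} \, dt = - \frac{\pi}{2 a}.$$

Differentiating under the integral sign with respect to $a$,
$$\frac{dJ}{da} = \int_{0}^{\infty} \frac{2 a}{\left(a^{2} + t^{2}\right)^{2}} \, dt = \frac{\pi}{2 a^{2}},$$
so $\int_{0}^{\infty} - \frac{1}{\left(a^{2} + t^{2}\right)^{2}} \, dt = - \frac{\pi}{4 a^{3}}$.

Setting $a = \frac{2}{3}$:
$$I = - \frac{27 \pi}{32}.$$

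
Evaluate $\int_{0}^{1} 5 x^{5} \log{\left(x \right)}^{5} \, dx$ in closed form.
$- \frac{25}{1944}$

Start from the elementary integral
$$J(a) = \int_{0}^{1} 5 x^{a} \, dx = \frac{5}{a + 1}.$$

Differentiating under the integral sign brings down a factor of $\ln x$:
$$\frac{dJ}{da} = \int_{0}^{1} 5 x^{a} \log{\left(x \right)} \, dx = - \frac{5}{\left(a + 1\right)^{2}}.$$

Repeating $5$ times in total — each differentiation brings down another $\ln x$ — gives
$$\frac{d^{5}J}{da^{5}} = \int_{0}^{1} 5 x^{a} \log{\left(x \right)}^{5} \, dx = - \frac{600}{\left(a + 1\right)^{6}},$$
and the integrand here is exactly the target integrand, so $I = - \frac{600}{\left(a + 1\right)^{6}}$.

Setting $a = 5$:
$$I = - \frac{25}{1944}.$$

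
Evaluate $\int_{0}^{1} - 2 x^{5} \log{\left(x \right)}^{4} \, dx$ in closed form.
$- \frac{1}{162}$

Start from the elementary integral
$$J(a) = \int_{0}^{1} - 2 x^{a} \, dx = - \frac{2}{a + 1}.$$

Differentiating under the integral sign brings down a factor of $\ln x$:
$$\frac{dJ}{da} = \int_{0}^{1} - 2 x^{a} \log{\left(x \right)} \, dx = \frac{2}{\left(a + 1\right)^{2}}.$$

Repeating $4$ times in total — each differentiation brings down another $\ln x$ — gives
$$\frac{d^{4}J}{da^{4}} = \int_{0}^{1} - 2 x^{a} \log{\left(x \right)}^{4} \, dx = - \frac{48}{\left(a + 1\right)^{5}},$$
and the integrand here is exactly the target integrand, so $I = - \frac{48}{\left(a + 1\right)^{5}}$.

Setting $a = 5$:
$$I = - \frac{1}{162}.$$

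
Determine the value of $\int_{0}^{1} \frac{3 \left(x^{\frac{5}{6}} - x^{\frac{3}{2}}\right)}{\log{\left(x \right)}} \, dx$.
$- \log{\left(\frac{3375}{1331} \right)}$

Replace the exponent $\frac{3}{2}$ by a parameter $a$: let $I(a) = \int_{0}^{1} \frac{3 \left(x^{\frac{5}{6}} - x^{a}\right)}{\log{\left(x \right)}} \, dx$.

Since $\dfrac{\partial}{\partial a}\,x^{a} = x^{a} \ln x$, the $\ln x$ in the denominator cancels and
$$\frac{dI}{da} = \int_{0}^{1} -3 x^{a} \, dx = -3 \left[\frac{x^{a+1}}{a+1}\right]_0^1 = - \frac{3}{a + 1}.$$

Integrating with respect to $a$ gives $I(a) = - \log{\left(\frac{216 \left(a + 1\right)^{3}}{1331} \right)} + C$.

At $a = \frac{5}{6}$ the integrand is identically $0$, so $I(\frac{5}{6}) = 0$. The closed form gives $0$, hence $C = 0$.

Setting $a = \frac{3}{2}$:
$$I = - \log{\left(\frac{3375}{1331} \right)}.$$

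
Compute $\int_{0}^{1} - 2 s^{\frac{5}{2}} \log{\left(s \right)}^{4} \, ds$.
$- \frac{1536}{16807}$

Consider the simpler parametrised integral
$$J(a) = \int_{0}^{1} - 2 s^{a} \, ds = - \frac{2}{a + 1}.$$

Differentiating under the integral sign brings down a factor of $\ln s$:
$$\frac{dJ}{da} = \int_{0}^{1} - 2 s^{a} \log{\left(s \right)} \, ds = \frac{2}{\left(a + 1\right)^{2}}.$$

Repeating $4$ times in total — each differentiation brings down another $\ln s$ — gives
$$\frac{d^{4}J}{da^{4}} = \int_{0}^{1} - 2 s^{a} \log{\left(s \right)}^{4} \, ds = - \frac{48}{\left(a + 1\right)^{5}},$$
and the integrand here is exactly the target integrand, so $I = - \frac{48}{\left(a + 1\right)^{5}}$.

Setting $a = \frac{5}{2}$:
$$I = - \frac{1536}{16807}.$$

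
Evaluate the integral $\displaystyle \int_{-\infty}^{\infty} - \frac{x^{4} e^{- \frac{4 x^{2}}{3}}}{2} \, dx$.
$- \frac{27 \sqrt{3} \sqrt{\pi}}{256}$

Start from the elementary integral
$$J(a) = \int_{-\infty}^{\infty} - \frac{e^{- a x^{2}}}{2} \, dx = - \frac{\sqrt{\pi}}{2 \sqrt{a}}.$$

Differentiating under the integral sign brings down a factor of $(-x^2)$:
$$\frac{dJ}{da} = \int_{-\infty}^{\infty} \frac{x^{2} e^{- a x^{2}}}{2} \, dx = \frac{\sqrt{\pi}}{4 a^{\frac{3}{2}}}.$$

Repeating twice in total — each differentiation brings down another $(-x^2)$ — gives
$$\frac{d^{2}J}{da^{2}} = \int_{-\infty}^{\infty} - \frac{x^{4} e^{- a x^{2}}}{2} \, dx = - \frac{3 \sqrt{\pi}}{8 a^{\frac{5}{2}}},$$
and the integrand here is exactly the target integrand, so $I = - \frac{3 \sqrt{\pi}}{8 a^{\frac{5}{2}}}$.

Setting $a = \frac{4}{3}$:
$$I = - \frac{27 \sqrt{3} \sqrt{\pi}}{256}.$$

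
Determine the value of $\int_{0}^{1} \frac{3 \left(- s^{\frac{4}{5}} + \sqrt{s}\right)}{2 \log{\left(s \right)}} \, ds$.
$\log{\left(\frac{5 \sqrt{30}}{36} \right)}$

Replace the exponent $\frac{1}{2}$ by a parameter $a$: let $I(a) = \int_{0}^{1} \frac{3 \left(- s^{\frac{4}{5}} + s^{a}\right)}{2 \log{\left(s \right)}} \, ds$.

Since $\dfrac{\partial}{\partial a}\,s^{a} = s^{a} \ln s$, the $\ln s$ in the denominator cancels and
$$\frac{dI}{da} = \int_{0}^{1} \frac{3}{2} s^{a} \, ds = \frac{3}{2} \left[\frac{s^{a+1}}{a+1}\right]_0^1 = \frac{3}{2 \left(a + 1\right)}.$$

Integrating with respect to $a$ gives $I(a) = \log{\left(\frac{5 \sqrt{5} \left(a + 1\right)^{\frac{3}{2}}}{27} \right)} + C$.

At $a = \frac{4}{5}$ the integrand is identically $0$, so $I(\frac{4}{5}) = 0$. The closed form gives $0$, hence $C = 0$.

Setting $a = \frac{1}{2}$:
$$I = \log{\left(\frac{5 \sqrt{30}}{36} \right)}.$$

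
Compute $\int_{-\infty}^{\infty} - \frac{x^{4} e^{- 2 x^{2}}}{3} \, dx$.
$- \frac{\sqrt{2} \sqrt{\pi}}{32}$

Consider the simpler parametrised integral
$$J(a) = \int_{-\infty}^{\infty} - \frac{e^{- a x^{2}}}{3} \, dx = - \frac{\sqrt{\pi}}{3 \sqrt{a}}.$$

Differentiating under the integral sign brings down a factor of $(-x^2)$:
$$\frac{dJ}{da} = \int_{-\infty}^{\infty} \frac{x^{2} e^{- a x^{2}}}{3} \, dx = \frac{\sqrt{\pi}}{6 a^{\frac{3}{2}}}.$$

Repeating twice in total — each differentiation brings down another $(-x^2)$ — gives
$$\frac{d^{2}J}{da^{2}} = \int_{-\infty}^{\infty} - \frac{x^{4} e^{- a x^{2}}}{3} \, dx = - \frac{\sqrt{\pi}}{4 a^{\frac{5}{2}}},$$
and the integrand here is exactly the target integrand, so $I = - \frac{\sqrt{\pi}}{4 a^{\frac{5}{2}}}$.

Setting $a = 2$:
$$I = - \frac{\sqrt{2} \sqrt{\pi}}{32}.$$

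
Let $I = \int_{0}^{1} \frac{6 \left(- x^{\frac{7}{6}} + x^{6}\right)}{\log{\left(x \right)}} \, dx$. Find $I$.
$\log{\left(\frac{5489031744}{4826809} \right)}$

Introduce a parameter $a$ in the exponent: let $I(a) = \int_{0}^{1} \frac{6 \left(x^{6} - x^{a}\right)}{\log{\left(x \right)}} \, dx$.

Since $\dfrac{\partial}{\partial a}\,x^{a} = x^{a} \ln x$, the $\ln x$ in the denominator cancels and
$$\frac{dI}{da} = \int_{0}^{1} -6 x^{a} \, dx = -6 \left[\frac{x^{a+1}}{a+1}\right]_0^1 = - \frac{6}{a + 1}.$$

Integrating with respect to $a$ gives $I(a) = \log{\left(\frac{117649}{\left(a + 1\right)^{6}} \right)} + C$.

At $a = 6$ the integrand is identically $0$, so $I(6) = 0$. The closed form gives $0$, hence $C = 0$.

Setting $a = \frac{7}{6}$:
$$I = \log{\left(\frac{5489031744}{4826809} \right)}.$$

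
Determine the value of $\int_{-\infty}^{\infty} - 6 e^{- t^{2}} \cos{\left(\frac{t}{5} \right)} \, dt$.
$- \frac{6 \sqrt{\pi}}{e^{\frac{1}{100}}}$

Treat the cosine frequency as a parameter and define $I(b) = \int_{-\infty}^{\infty} - 6 e^{- t^{2}} \cos{\left(b t \right)} \, dt$.

Differentiating under the integral sign,
$$I'(b) = \int_{-\infty}^{\infty} 6 t e^{- t^{2}} \sin{\left(b t \right)} \, dt.$$

Integrate $\int_{-\infty}^{\infty} t \sin(b t)\, e^{- t^{2}}\, dt$ by parts with $u = \sin(b t)$ and $dv = t\, e^{- t^{2}}\, dt$, giving $v = - \frac{e^{- t^{2}}}{2}$. The boundary term vanishes and
$$\int_{-\infty}^{\infty} t \sin(b t)\, e^{- t^{2}}\, dt = \frac{b}{2} \int_{-\infty}^{\infty} \cos(b t)\, e^{- t^{2}}\, dt,$$
so $I'(b) = - \frac{b}{2}\, I(b)$.

This is a separable first-order ODE; solving with the initial condition $I(0) = \int_{-\infty}^{\infty} - 6 e^{- t^{2}}\,dt = - 6 \sqrt{\pi}$ gives
$$I(b) = - 6 \sqrt{\pi} e^{- \frac{b^{2}}{4}}.$$

Setting $b = \frac{1}{5}$:
$$I = - \frac{6 \sqrt{\pi}}{e^{\frac{1}{100}}}.$$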